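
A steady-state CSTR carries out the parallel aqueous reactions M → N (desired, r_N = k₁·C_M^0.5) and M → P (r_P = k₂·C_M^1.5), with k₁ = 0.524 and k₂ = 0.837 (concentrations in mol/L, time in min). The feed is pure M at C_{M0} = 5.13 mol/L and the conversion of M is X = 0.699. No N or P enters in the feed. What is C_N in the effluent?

1.03 mol/L

Exit C_M = C_{M0}(1−X) = 5.13×0.301 = 1.544 mol/L.
In a CSTR the entire volume is at exit conditions, so r_N = 0.524×1.544^0.5 = 0.6511 and r_P = 0.837×1.544^1.5 = 1.606.
Fraction of consumed M going to N: r_N/(r_N+r_P) = 0.2885.
C_N = 0.2885·C_{M0}·X = 0.2885×5.13×0.699 = 1.03 mol/L.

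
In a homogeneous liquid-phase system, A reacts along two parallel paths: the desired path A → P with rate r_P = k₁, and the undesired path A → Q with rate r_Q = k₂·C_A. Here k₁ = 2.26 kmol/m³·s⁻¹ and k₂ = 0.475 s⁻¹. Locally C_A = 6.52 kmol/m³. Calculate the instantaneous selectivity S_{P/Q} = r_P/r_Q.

S_{P/Q} = r_P/r_Q = (k₁)/(k₂·C_A) = (k₁/k₂)·C_A⁻¹.
= (2.26) / (0.475×6.520) = 2.260/3.097 = 0.730.
The undesired path is higher order in A, so low C_A (CSTR or dilute feed) favours P.

0.730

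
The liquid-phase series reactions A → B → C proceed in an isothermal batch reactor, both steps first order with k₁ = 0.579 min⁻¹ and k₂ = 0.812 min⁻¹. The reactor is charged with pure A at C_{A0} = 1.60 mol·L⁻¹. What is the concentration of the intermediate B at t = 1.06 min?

Solving the coupled first-order balances gives C_B(t) = [k₁/(k₂−k₁)]·C_{A0}·(e^(−k₁t) − e^(−k₂t)).
e^(−k₁t) = e^(−0.579×1.06) = e^(−0.6137) = 0.5413; e^(−k₂t) = e^(−0.8607) = 0.4229.
C_B = 0.579×1.60/(0.812−0.579) × (0.5413−0.4229) = 3.976×0.1185 = 0.4710 mol·L⁻¹.

0.471 mol·L⁻¹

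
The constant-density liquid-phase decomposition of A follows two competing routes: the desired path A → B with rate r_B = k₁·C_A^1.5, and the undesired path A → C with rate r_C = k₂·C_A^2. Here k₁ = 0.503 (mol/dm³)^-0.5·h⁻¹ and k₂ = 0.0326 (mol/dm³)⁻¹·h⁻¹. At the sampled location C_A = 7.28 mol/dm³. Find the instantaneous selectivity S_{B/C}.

S_{B/C} = r_B/r_C = (k₁·C_A^1.5)/(k₂·C_A^2) = (k₁/k₂)·C_A^-0.5.
= (0.503×7.280^1.5) / (0.0326×7.280^2) = 9.880/1.728 = 5.72.
The undesired path is higher order in A, so low C_A (CSTR or dilute feed) favours B.

5.72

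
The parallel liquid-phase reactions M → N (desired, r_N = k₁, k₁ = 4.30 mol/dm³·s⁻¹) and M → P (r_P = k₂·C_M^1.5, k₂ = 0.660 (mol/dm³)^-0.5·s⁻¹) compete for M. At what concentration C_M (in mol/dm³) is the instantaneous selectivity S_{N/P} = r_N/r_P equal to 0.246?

S_{N/P} = (k₁/k₂)·C_M^-1.5 ⇒ C_M = (S·k₂/k₁)^(1/(-1.5)).
= (0.246×0.660/4.30)^(-0.6667) = (0.03776)^(-0.6667) = 8.89 mol/dm³.

8.89 mol/dm³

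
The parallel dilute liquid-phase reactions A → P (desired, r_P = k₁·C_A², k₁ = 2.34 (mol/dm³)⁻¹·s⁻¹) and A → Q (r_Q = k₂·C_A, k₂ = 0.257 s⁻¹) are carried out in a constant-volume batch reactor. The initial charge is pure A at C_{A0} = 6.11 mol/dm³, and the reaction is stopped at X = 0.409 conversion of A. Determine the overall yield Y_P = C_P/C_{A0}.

0.400

C_A = C_{A0}(1−X) = 3.611 mol/dm³.
Along a PFR/batch, dC_Q/dC_A = −r_Q/(r_P+r_Q) = −k₂/(k₂+k₁·C_A).
Integrating from C_{A0} to C_A: C_Q = (0.257/2.34)·ln[(0.257+2.34·6.11)/(0.257+2.34·3.61)] = 0.1098·ln(14.55/8.707) = 0.05643 mol/dm³.
Then C_P = (C_{A0}−C_A) − C_Q = 2.499 − 0.05643 = 2.443 mol/dm³.
Y_P = C_P/C_{A0} = 2.443/6.11 = 0.400.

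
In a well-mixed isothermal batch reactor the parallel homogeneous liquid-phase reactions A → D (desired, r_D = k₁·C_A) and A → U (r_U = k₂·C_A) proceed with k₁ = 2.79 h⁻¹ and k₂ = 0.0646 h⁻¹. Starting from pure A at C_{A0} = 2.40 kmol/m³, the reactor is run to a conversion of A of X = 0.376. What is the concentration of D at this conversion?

C_A = C_{A0}(1−X) = 1.498 kmol/m³.
Both paths are first order in A, so the instantaneous fraction to D is constant: dC_D/d(−C_A) = k₁/(k₁+k₂) = 0.9774.
C_D = 0.9774·(C_{A0}−C_A) = 0.9774×0.9024 = 0.882 kmol/m³.

0.882 kmol/m³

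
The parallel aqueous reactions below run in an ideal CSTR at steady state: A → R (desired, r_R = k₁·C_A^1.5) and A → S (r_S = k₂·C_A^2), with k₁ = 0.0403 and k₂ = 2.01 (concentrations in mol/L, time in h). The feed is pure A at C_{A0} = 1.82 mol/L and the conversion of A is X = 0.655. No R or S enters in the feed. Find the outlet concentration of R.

0.0294 mol/L

Exit C_A = C_{A0}(1−X) = 1.82×0.345 = 0.6279 mol/L.
Rates in a CSTR are evaluated at the outlet concentration: r_R = 0.0403×0.6279^1.5 = 0.02005, r_S = 2.01×0.6279^2 = 0.7925.
Fraction of consumed A going to R: r_R/(r_R+r_S) = 0.02468.
C_R = 0.02468·C_{A0}·X = 0.02468×1.82×0.655 = 0.0294 mol/L.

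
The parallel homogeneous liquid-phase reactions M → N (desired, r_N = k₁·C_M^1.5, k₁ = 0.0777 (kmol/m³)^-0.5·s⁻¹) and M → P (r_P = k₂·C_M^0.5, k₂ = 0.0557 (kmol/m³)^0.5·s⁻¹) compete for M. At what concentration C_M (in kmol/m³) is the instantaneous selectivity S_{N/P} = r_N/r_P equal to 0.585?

S_{N/P} = (k₁/k₂)·C_M ⇒ C_M = S·k₂/k₁.
= 0.585×0.0557/0.0777 = 0.419 kmol/m³.

0.419 kmol/m³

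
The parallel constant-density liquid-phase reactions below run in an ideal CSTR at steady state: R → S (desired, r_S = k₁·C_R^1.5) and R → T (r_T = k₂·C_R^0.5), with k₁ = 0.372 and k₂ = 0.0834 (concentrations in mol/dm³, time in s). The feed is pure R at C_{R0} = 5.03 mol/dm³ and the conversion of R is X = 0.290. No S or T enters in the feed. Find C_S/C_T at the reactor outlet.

15.9

Exit C_R = C_{R0}(1−X) = 5.03×0.710 = 3.571 mol/dm³.
Rates in a CSTR are evaluated at the outlet concentration: r_S = 0.372×3.571^1.5 = 2.511, r_T = 0.0834×3.571^0.5 = 0.1576.
Overall selectivity = C_S/C_T = r_Sτ/(r_Tτ) = r_S/r_T = 15.9.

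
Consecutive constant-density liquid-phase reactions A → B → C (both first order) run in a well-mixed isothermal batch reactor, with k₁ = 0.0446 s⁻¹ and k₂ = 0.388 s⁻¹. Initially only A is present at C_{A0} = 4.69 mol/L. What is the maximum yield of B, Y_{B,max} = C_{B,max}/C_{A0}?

0.0868

Evaluating C_B at t_opt = ln(k₂/k₁)/(k₂−k₁) gives C_{B,max}/C_{A0} = (k₁/k₂)^[k₂/(k₂−k₁)].
= (0.0446/0.388)^(0.388/(0.388−0.0446)) = (0.1149)^(1.130) = 0.08679.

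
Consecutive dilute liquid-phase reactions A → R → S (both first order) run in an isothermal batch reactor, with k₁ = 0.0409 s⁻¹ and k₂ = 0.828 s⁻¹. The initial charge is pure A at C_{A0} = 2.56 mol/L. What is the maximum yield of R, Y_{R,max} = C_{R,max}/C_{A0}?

0.0422

At the optimum, C_{R,max}/C_{A0} = (k₁/k₂)^[k₂/(k₂−k₁)].
= (0.0409/0.828)^(0.828/(0.828−0.0409)) = (0.04940)^(1.052) = 0.04225.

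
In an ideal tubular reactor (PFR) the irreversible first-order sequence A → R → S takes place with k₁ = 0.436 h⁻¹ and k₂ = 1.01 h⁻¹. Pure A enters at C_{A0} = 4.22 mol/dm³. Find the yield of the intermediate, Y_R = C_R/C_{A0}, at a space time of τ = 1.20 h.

Solving the coupled first-order balances gives C_R(τ) = [k₁/(k₂−k₁)]·C_{A0}·(e^(−k₁τ) − e^(−k₂τ)).
e^(−k₁τ) = e^(−0.436×1.20) = e^(−0.5232) = 0.5926; e^(−k₂τ) = e^(−1.212) = 0.2976.
C_R = 0.436×4.22/(1.01−0.436) × (0.5926−0.2976) = 3.205×0.2950 = 0.9457 mol/dm³.
Y_R = C_R/C_{A0} = 0.9457/4.22 = 0.224.

0.224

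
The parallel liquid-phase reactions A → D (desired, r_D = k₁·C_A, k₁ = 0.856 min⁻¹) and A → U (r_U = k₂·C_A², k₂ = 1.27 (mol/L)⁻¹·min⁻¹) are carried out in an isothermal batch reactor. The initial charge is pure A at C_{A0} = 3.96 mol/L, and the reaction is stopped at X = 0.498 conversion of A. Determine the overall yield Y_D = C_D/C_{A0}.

C_A = C_{A0}(1−X) = 1.988 mol/L.
Along a PFR/batch, dC_D/dC_A = −r_D/(r_D+r_U) = −k₁/(k₁+k₂·C_A).
Integrating from C_{A0} to C_A: C_D = (0.856/1.27)·ln[(0.856+1.27·3.96)/(0.856+1.27·1.99)] = 0.6740·ln(5.885/3.381) = 0.3737 mol/L.
Y_D = C_D/C_{A0} = 0.3737/3.96 = 0.0944.

0.0944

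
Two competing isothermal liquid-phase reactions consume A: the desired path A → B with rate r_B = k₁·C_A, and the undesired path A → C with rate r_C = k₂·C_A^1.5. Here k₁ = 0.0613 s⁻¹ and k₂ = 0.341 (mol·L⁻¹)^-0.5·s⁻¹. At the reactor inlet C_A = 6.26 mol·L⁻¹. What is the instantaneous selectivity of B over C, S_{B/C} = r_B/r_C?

0.0718

S_{B/C} = r_B/r_C = (k₁·C_A)/(k₂·C_A^1.5) = (k₁/k₂)·C_A^-0.5.
= (0.0613×6.260) / (0.341×6.260^1.5) = 0.3837/5.341 = 0.0718.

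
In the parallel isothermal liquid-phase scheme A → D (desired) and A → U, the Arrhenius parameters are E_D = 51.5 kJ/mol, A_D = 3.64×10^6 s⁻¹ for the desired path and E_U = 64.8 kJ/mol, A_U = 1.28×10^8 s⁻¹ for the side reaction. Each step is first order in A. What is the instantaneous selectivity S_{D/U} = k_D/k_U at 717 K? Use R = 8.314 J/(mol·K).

With equal orders, S_{D/U} = k_D/k_U = (A_D/A_U)·exp[(E_U−E_D)/(RT)].
(E_U−E_D)/(RT) = (64.8−51.5)×10³/(8.314×717) = 13300/5961 = 2.231.
k_D/k_U = (3.64×10^6/1.28×10^8)·exp(2.231) = 0.02844 × 9.310 = 0.265.
Since E_D < E_U, lowering the temperature improves selectivity toward D.

0.265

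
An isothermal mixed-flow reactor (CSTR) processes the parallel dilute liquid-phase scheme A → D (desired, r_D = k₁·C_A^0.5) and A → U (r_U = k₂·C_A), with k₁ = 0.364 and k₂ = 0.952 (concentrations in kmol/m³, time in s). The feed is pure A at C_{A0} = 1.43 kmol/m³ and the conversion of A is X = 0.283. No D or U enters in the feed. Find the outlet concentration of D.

0.111 kmol/m³

Exit C_A = C_{A0}(1−X) = 1.43×0.717 = 1.025 kmol/m³.
A CSTR operates uniformly at the exit composition, giving r_D = 0.3686 and r_U = 0.9761 (each k·C_A^n at C_A = 1.025).
Fraction of consumed A going to D: r_D/(r_D+r_U) = 0.2741.
C_D = 0.2741·C_{A0}·X = 0.2741×1.43×0.283 = 0.111 kmol/m³.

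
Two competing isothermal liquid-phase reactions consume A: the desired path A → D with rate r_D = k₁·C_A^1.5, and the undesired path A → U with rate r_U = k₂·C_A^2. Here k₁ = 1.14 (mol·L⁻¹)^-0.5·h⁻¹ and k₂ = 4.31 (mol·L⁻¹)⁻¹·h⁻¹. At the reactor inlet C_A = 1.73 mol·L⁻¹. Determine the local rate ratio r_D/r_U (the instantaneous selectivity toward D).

S_{D/U} = r_D/r_U = (k₁·C_A^1.5)/(k₂·C_A^2) = (k₁/k₂)·C_A^-0.5.
= (1.14×1.730^1.5) / (4.31×1.730^2) = 2.594/12.90 = 0.201.

0.201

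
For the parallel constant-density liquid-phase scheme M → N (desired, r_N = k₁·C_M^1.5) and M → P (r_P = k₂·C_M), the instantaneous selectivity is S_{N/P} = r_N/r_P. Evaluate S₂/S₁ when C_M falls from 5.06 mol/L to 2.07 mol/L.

0.640

S_{N/P} = (k₁/k₂)·C_M^0.5, so S₂/S₁ = (C_{M,2}/C_{M,1})^0.5.
= (2.07/5.06)^0.5 = (0.4091)^0.5 = 0.640.
Selectivity toward N falls as C_M falls — high-concentration operation is favoured.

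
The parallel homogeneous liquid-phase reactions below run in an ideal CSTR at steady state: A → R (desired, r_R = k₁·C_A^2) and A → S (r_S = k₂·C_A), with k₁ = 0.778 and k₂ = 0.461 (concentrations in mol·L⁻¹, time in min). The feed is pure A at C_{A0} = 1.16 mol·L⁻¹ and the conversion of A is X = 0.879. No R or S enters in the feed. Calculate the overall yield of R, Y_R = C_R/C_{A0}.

0.168

Exit C_A = C_{A0}(1−X) = 1.16×0.121 = 0.1404 mol·L⁻¹.
Rates in a CSTR are evaluated at the outlet concentration: r_R = 0.778×0.1404^2 = 0.01533, r_S = 0.461×0.1404 = 0.06471.
Fraction of consumed A going to R: r_R/(r_R+r_S) = 0.1915.
C_R = 0.1915·C_{A0}·X = 0.1915×1.16×0.879 = 0.195 mol·L⁻¹; Y_R = C_R/C_{A0} = 0.168.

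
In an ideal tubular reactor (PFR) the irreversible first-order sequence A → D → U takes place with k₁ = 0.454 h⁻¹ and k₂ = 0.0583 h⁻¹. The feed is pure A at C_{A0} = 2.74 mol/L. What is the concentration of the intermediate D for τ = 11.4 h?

For first-order series with pure A initially, C_D(τ) = k₁C_{A0}/(k₂−k₁)·(e^(−k₁τ) − e^(−k₂τ)).
e^(−k₁τ) = e^(−0.454×11.4) = e^(−5.176) = 0.005653; e^(−k₂τ) = e^(−0.6646) = 0.5145.
C_D = 0.454×2.74/(0.0583−0.454) × (0.005653−0.5145) = (-3.144)×(-0.5088) = 1.600 mol/L.

1.60 mol/L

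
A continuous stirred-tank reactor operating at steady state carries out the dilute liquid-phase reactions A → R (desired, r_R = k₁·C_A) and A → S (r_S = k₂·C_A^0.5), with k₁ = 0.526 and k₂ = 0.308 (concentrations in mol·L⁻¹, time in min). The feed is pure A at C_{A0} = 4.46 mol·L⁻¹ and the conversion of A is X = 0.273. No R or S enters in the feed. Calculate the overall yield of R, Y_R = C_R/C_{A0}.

0.206

Exit C_A = C_{A0}(1−X) = 4.46×0.727 = 3.242 mol·L⁻¹.
A CSTR operates uniformly at the exit composition, giving r_R = 1.706 and r_S = 0.5546 (each k·C_A^n at C_A = 3.242).
Fraction of consumed A going to R: r_R/(r_R+r_S) = 0.7546.
C_R = 0.7546·C_{A0}·X = 0.7546×4.46×0.273 = 0.919 mol·L⁻¹; Y_R = C_R/C_{A0} = 0.206.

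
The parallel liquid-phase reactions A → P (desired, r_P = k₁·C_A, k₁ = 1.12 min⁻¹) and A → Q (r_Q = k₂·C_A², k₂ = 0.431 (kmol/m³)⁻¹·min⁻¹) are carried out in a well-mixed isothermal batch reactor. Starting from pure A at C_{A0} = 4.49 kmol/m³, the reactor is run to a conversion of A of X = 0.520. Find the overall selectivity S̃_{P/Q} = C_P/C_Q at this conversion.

C_A = C_{A0}(1−X) = 2.155 kmol/m³.
Along a PFR/batch, dC_P/dC_A = −r_P/(r_P+r_Q) = −k₁/(k₁+k₂·C_A).
Integrating from C_{A0} to C_A: C_P = (1.12/0.431)·ln[(1.12+0.431·4.49)/(1.12+0.431·2.16)] = 2.599·ln(3.055/2.049) = 1.038 kmol/m³.
C_Q = (C_{A0}−C_A)−C_P = 1.297 kmol/m³; S̃_{P/Q} = 1.038/1.297 = 0.801.

0.801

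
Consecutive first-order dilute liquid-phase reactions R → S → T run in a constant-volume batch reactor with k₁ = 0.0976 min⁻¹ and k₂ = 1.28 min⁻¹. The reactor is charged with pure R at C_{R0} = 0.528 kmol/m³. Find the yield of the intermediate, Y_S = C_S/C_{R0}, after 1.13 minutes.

0.0545

The intermediate concentration in a first-order A→B→C sequence is C_S = k₁C_{R0}(e^(−k₁t) − e^(−k₂t))/(k₂−k₁).
e^(−k₁t) = e^(−0.0976×1.13) = e^(−0.1103) = 0.8956; e^(−k₂t) = e^(−1.446) = 0.2354.
C_S = 0.0976×0.528/(1.28−0.0976) × (0.8956−0.2354) = 0.04358×0.6602 = 0.02877 kmol/m³.
Y_S = C_S/C_{R0} = 0.02877/0.528 = 0.0545.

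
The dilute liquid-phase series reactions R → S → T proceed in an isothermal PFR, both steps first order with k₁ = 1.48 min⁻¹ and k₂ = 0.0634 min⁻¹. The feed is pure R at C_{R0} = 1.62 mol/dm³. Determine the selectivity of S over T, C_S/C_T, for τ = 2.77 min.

6.91

For first-order series with pure R initially, C_S(τ) = k₁C_{R0}/(k₂−k₁)·(e^(−k₁τ) − e^(−k₂τ)).
e^(−k₁τ) = e^(−1.48×2.77) = e^(−4.100) = 0.01658; e^(−k₂τ) = e^(−0.1756) = 0.8389.
C_S = 1.48×1.62/(0.0634−1.48) × (0.01658−0.8389) = (-1.693)×(-0.8224) = 1.392 mol/dm³.
C_R = C_{R0}e^(−k₁τ) = 0.02686 mol/dm³, so C_T = C_{R0}−C_R−C_S = 0.2013 mol/dm³; C_S/C_T = 6.91.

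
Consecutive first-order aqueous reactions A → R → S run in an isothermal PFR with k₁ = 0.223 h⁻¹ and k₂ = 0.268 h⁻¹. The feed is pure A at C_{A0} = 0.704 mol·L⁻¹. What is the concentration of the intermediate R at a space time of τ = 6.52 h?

The intermediate concentration in a first-order A→B→C sequence is C_R = k₁C_{A0}(e^(−k₁τ) − e^(−k₂τ))/(k₂−k₁).
e^(−k₁τ) = e^(−0.223×6.52) = e^(−1.454) = 0.2336; e^(−k₂τ) = e^(−1.747) = 0.1742.
C_R = 0.223×0.704/(0.268−0.223) × (0.2336−0.1742) = 3.489×0.05941 = 0.2073 mol·L⁻¹.

0.207 mol·L⁻¹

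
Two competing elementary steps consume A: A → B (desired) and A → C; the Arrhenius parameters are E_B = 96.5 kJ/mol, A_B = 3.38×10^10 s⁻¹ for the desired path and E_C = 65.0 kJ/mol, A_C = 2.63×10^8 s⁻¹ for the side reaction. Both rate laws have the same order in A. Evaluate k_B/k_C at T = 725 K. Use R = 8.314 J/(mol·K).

0.691

Since both paths have the same order in A, the concentration cancels and S_{B/C} = k_B/k_C = (A_B/A_C)·exp[(E_C−E_B)/(RT)].
(E_C−E_B)/(RT) = (65.0−96.5)×10³/(8.314×725) = -31500/6028 = -5.226.
k_B/k_C = (3.38×10^10/2.63×10^8)·exp(-5.226) = 128.5 × 0.005375 = 0.691.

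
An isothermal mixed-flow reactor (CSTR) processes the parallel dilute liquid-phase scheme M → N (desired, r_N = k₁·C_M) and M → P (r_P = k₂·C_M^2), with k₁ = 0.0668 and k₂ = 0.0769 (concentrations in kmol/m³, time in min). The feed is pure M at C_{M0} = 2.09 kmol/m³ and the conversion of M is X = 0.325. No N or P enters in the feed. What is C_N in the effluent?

0.259 kmol/m³

Exit C_M = C_{M0}(1−X) = 2.09×0.675 = 1.411 kmol/m³.
In a CSTR the entire volume is at exit conditions, so r_N = 0.0668×1.411 = 0.09424 and r_P = 0.0769×1.411^2 = 0.1530.
Fraction of consumed M going to N: r_N/(r_N+r_P) = 0.3811.
C_N = 0.3811·C_{M0}·X = 0.3811×2.09×0.325 = 0.259 kmol/m³.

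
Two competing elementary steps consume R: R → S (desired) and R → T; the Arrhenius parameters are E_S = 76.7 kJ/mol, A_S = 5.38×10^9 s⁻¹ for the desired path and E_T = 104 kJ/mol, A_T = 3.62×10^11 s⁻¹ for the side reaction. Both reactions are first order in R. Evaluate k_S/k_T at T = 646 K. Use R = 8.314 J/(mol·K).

2.40

k_S/k_T = (A_S/A_T)·exp[−(E_S−E_T)/(RT)] = (A_S/A_T)·exp[(E_T−E_S)/(RT)].
(E_T−E_S)/(RT) = (104−76.7)×10³/(8.314×646) = 27300/5371 = 5.083.
k_S/k_T = (5.38×10^9/3.62×10^11)·exp(5.083) = 0.01486 × 161.3 = 2.40.
Since E_S < E_T, lowering the temperature improves selectivity toward S.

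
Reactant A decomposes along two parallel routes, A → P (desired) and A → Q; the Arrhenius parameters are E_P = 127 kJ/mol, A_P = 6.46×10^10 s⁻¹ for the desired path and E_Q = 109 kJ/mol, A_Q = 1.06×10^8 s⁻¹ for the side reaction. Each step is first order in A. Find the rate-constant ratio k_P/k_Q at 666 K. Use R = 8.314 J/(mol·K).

23.6

Since both paths have the same order in A, the concentration cancels and S_{P/Q} = k_P/k_Q = (A_P/A_Q)·exp[(E_Q−E_P)/(RT)].
(E_Q−E_P)/(RT) = (109−127)×10³/(8.314×666) = -18000/5537 = -3.251.
k_P/k_Q = (6.46×10^10/1.06×10^8)·exp(-3.251) = 609.4 × 0.03874 = 23.6.
Since E_P > E_Q, raising the temperature improves selectivity toward P.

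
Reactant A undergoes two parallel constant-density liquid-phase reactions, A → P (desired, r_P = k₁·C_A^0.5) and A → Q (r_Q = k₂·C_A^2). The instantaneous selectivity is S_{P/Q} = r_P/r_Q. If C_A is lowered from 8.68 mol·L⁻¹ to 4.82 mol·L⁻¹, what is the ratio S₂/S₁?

2.42

S_{P/Q} = (k₁/k₂)·C_A^-1.5, so S₂/S₁ = (C_{A,2}/C_{A,1})^-1.5.
= (4.82/8.68)^(-1.5) = (0.5553)^(-1.5) = 2.42.
Selectivity toward P rises as C_A falls — low-concentration operation is favoured.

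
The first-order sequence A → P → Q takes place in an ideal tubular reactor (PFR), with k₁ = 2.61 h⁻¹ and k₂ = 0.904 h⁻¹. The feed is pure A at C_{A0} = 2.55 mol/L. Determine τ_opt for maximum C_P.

0.621 h

Setting dC_P/dτ = 0 gives τ_opt = ln(k₂/k₁)/(k₂−k₁).
= ln(0.904/2.61)/(0.904−2.61) = ln(0.3464)/-1.706 = -1.060/-1.706 = 0.621 h.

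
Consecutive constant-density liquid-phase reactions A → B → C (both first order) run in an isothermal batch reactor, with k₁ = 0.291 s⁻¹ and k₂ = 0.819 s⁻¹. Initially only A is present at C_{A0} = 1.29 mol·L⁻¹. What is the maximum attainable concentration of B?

0.259 mol·L⁻¹

At the optimum, C_{B,max}/C_{A0} = (k₁/k₂)^[k₂/(k₂−k₁)].
= (0.291/0.819)^(0.819/(0.819−0.291)) = (0.3553)^(1.551) = 0.2009.
C_{B,max} = 0.2009×1.29 = 0.259 mol·L⁻¹.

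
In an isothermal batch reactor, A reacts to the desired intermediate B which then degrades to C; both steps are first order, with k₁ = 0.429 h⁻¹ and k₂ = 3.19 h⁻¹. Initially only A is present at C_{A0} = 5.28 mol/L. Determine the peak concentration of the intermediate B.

0.520 mol/L

Evaluating C_B at t_opt = ln(k₂/k₁)/(k₂−k₁) gives C_{B,max}/C_{A0} = (k₁/k₂)^[k₂/(k₂−k₁)].
= (0.429/3.19)^(3.19/(3.19−0.429)) = (0.1345)^(1.155) = 0.09846.
C_{B,max} = 0.09846×5.28 = 0.520 mol/L.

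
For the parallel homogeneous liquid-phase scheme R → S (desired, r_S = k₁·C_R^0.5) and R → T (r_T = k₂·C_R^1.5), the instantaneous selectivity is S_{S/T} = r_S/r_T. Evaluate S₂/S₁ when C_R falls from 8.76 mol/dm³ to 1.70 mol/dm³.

5.15

S_{S/T} = (k₁/k₂)·C_R⁻¹, so S₂/S₁ = (C_{R,2}/C_{R,1})⁻¹.
= 8.76/1.70 = 5.15.
Selectivity toward S rises as C_R falls — low-concentration operation is favoured.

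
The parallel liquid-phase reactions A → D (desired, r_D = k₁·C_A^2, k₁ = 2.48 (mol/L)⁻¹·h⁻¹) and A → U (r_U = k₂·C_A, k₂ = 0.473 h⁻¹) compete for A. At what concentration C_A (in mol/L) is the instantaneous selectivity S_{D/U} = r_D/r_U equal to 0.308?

0.0587 mol/L

S_{D/U} = (k₁/k₂)·C_A ⇒ C_A = S·k₂/k₁.
= 0.308×0.473/2.48 = 0.0587 mol/L.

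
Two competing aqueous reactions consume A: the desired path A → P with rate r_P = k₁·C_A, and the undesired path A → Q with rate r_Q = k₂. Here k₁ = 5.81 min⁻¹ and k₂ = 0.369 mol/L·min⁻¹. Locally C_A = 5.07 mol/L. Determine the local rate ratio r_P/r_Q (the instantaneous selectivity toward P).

S_{P/Q} = r_P/r_Q = (k₁·C_A)/(k₂) = (k₁/k₂)·C_A.
= (5.81×5.070) / (0.369) = 29.46/0.3690 = 79.8.
Since the desired path is higher order in A, keeping C_A high (PFR or concentrated feed) favours P.

79.8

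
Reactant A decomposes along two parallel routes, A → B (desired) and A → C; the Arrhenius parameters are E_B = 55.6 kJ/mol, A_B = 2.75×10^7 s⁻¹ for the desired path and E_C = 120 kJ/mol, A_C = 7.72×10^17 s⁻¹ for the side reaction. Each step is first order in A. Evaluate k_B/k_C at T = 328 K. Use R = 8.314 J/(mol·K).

0.643

k_B/k_C = (A_B/A_C)·exp[−(E_B−E_C)/(RT)] = (A_B/A_C)·exp[(E_C−E_B)/(RT)].
(E_C−E_B)/(RT) = (120−55.6)×10³/(8.314×328) = 64400/2727 = 23.62.
k_B/k_C = (2.75×10^7/7.72×10^17)·exp(23.62) = 3.562×10^-11 × 1.804×10^10 = 0.643.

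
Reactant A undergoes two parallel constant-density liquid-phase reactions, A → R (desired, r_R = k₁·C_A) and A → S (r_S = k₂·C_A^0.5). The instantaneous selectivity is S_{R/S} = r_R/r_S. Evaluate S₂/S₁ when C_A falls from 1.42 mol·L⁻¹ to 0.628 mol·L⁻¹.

S_{R/S} = (k₁/k₂)·C_A^0.5, so S₂/S₁ = (C_{A,2}/C_{A,1})^0.5.
= (0.628/1.42)^0.5 = (0.4423)^0.5 = 0.665.

0.665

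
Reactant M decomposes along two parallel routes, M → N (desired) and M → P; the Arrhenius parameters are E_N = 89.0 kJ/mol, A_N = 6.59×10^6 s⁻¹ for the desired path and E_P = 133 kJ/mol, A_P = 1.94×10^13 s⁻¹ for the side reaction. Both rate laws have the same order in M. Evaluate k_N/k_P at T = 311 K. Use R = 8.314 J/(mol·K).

With equal orders, S_{N/P} = k_N/k_P = (A_N/A_P)·exp[(E_P−E_N)/(RT)].
(E_P−E_N)/(RT) = (133−89.0)×10³/(8.314×311) = 44000/2586 = 17.02.
k_N/k_P = (6.59×10^6/1.94×10^13)·exp(17.02) = 3.397×10^-7 × 2.457×10^7 = 8.35.
Since E_N < E_P, lowering the temperature improves selectivity toward N.

8.35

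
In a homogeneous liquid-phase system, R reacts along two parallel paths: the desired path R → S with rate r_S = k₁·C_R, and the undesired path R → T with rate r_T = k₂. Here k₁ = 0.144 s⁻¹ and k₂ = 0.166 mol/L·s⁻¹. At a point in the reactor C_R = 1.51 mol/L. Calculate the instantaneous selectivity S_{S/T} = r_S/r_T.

1.31

S_{S/T} = r_S/r_T = (k₁·C_R)/(k₂) = (k₁/k₂)·C_R.
= (0.144×1.510) / (0.166) = 0.2174/0.1660 = 1.31.
Since the desired path is higher order in R, keeping C_R high (PFR or concentrated feed) favours S.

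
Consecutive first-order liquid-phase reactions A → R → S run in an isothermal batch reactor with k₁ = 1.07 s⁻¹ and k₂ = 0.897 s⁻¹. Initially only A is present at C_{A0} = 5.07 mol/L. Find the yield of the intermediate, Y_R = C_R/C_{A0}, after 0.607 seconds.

0.358

Solving the coupled first-order balances gives C_R(t) = [k₁/(k₂−k₁)]·C_{A0}·(e^(−k₁t) − e^(−k₂t)).
e^(−k₁t) = e^(−1.07×0.607) = e^(−0.6495) = 0.5223; e^(−k₂t) = e^(−0.5445) = 0.5801.
C_R = 1.07×5.07/(0.897−1.07) × (0.5223−0.5801) = (-31.36)×(-0.05783) = 1.813 mol/L.
Y_R = C_R/C_{A0} = 1.813/5.07 = 0.358.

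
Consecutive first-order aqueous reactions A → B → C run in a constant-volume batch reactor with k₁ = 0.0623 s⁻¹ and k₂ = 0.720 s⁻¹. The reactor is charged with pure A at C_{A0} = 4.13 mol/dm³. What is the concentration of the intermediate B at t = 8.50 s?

Solving the coupled first-order balances gives C_B(t) = [k₁/(k₂−k₁)]·C_{A0}·(e^(−k₁t) − e^(−k₂t)).
e^(−k₁t) = e^(−0.0623×8.50) = e^(−0.5295) = 0.5889; e^(−k₂t) = e^(−6.120) = 0.002198.
C_B = 0.0623×4.13/(0.720−0.0623) × (0.5889−0.002198) = 0.3912×0.5867 = 0.2295 mol/dm³.

0.230 mol/dm³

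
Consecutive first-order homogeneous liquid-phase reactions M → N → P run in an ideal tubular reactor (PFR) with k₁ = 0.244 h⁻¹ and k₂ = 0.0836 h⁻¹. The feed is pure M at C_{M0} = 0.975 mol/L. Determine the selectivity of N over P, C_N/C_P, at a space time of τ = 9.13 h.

1.57

Solving the coupled first-order balances gives C_N(τ) = [k₁/(k₂−k₁)]·C_{M0}·(e^(−k₁τ) − e^(−k₂τ)).
e^(−k₁τ) = e^(−0.244×9.13) = e^(−2.228) = 0.1078; e^(−k₂τ) = e^(−0.7633) = 0.4661.
C_N = 0.244×0.975/(0.0836−0.244) × (0.1078−0.4661) = (-1.483)×(-0.3584) = 0.5315 mol/L.
C_M = C_{M0}e^(−k₁τ) = 0.1051 mol/L, so C_P = C_{M0}−C_M−C_N = 0.3384 mol/L; C_N/C_P = 1.57.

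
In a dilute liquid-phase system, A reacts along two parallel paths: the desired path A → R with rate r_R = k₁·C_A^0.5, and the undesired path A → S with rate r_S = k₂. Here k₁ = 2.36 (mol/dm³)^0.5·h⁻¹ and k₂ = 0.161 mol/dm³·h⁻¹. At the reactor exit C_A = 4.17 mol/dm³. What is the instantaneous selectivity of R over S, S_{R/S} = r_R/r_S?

29.9

S_{R/S} = r_R/r_S = (k₁·C_A^0.5)/(k₂) = (k₁/k₂)·C_A^0.5.
= (2.36×4.170^0.5) / (0.161) = 4.819/0.1610 = 29.9.
Since the desired path is higher order in A, keeping C_A high (PFR or concentrated feed) favours R.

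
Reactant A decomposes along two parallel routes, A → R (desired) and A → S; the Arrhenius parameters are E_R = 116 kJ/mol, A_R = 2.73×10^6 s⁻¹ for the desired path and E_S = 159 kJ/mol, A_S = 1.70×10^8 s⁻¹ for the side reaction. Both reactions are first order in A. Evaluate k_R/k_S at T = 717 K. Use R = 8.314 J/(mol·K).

With equal orders, S_{R/S} = k_R/k_S = (A_R/A_S)·exp[(E_S−E_R)/(RT)].
(E_S−E_R)/(RT) = (159−116)×10³/(8.314×717) = 43000/5961 = 7.213.
k_R/k_S = (2.73×10^6/1.70×10^8)·exp(7.213) = 0.01606 × 1357 = 21.8.
Since E_R < E_S, lowering the temperature improves selectivity toward R.

21.8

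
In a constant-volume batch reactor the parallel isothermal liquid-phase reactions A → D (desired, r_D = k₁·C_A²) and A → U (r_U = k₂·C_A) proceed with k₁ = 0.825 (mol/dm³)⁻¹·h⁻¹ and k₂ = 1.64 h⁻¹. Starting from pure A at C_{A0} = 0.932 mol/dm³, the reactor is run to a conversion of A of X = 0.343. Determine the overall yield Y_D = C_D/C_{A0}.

0.0957

C_A = C_{A0}(1−X) = 0.6123 mol/dm³.
Along a PFR/batch, dC_U/dC_A = −r_U/(r_D+r_U) = −k₂/(k₂+k₁·C_A).
Integrating from C_{A0} to C_A: C_U = (1.64/0.825)·ln[(1.64+0.825·0.932)/(1.64+0.825·0.612)] = 1.988·ln(2.409/2.145) = 0.2305 mol/dm³.
Then C_D = (C_{A0}−C_A) − C_U = 0.3197 − 0.2305 = 0.08918 mol/dm³.
Y_D = C_D/C_{A0} = 0.08918/0.932 = 0.0957.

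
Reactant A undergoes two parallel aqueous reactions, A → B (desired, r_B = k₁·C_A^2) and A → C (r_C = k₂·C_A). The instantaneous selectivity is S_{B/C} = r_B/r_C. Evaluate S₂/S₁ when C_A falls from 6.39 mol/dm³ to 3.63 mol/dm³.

S_{B/C} = (k₁/k₂)·C_A, so S₂/S₁ = (C_{A,2}/C_{A,1}).
= 3.63/6.39 = 0.568.
Selectivity toward B falls as C_A falls — high-concentration operation is favoured.

0.568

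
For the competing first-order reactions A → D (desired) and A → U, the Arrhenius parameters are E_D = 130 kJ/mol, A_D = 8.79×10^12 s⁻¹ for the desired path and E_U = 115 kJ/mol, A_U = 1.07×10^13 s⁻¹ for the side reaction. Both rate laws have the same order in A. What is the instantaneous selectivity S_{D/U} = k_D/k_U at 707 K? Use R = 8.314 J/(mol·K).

0.0640

With equal orders, S_{D/U} = k_D/k_U = (A_D/A_U)·exp[(E_U−E_D)/(RT)].
(E_U−E_D)/(RT) = (115−130)×10³/(8.314×707) = -15000/5878 = -2.552.
k_D/k_U = (8.79×10^12/1.07×10^13)·exp(-2.552) = 0.8215 × 0.07793 = 0.0640.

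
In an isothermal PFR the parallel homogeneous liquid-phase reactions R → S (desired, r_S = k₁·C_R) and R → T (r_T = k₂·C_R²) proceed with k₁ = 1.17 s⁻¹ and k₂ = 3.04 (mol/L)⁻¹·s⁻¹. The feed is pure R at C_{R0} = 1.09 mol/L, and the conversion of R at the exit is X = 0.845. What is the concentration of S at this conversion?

0.377 mol/L

C_R = C_{R0}(1−X) = 0.1690 mol/L.
Along a PFR/batch, dC_S/dC_R = −r_S/(r_S+r_T) = −k₁/(k₁+k₂·C_R).
Integrating from C_{R0} to C_R: C_S = (1.17/3.04)·ln[(1.17+3.04·1.09)/(1.17+3.04·0.169)] = 0.3849·ln(4.484/1.684) = 0.3770 mol/L.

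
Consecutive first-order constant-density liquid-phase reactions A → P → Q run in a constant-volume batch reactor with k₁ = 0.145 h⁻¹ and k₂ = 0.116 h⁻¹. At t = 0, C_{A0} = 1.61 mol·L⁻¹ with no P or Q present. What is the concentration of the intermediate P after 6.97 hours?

For first-order series with pure A initially, C_P(t) = k₁C_{A0}/(k₂−k₁)·(e^(−k₁t) − e^(−k₂t)).
e^(−k₁t) = e^(−0.145×6.97) = e^(−1.011) = 0.3640; e^(−k₂t) = e^(−0.8085) = 0.4455.
C_P = 0.145×1.61/(0.116−0.145) × (0.3640−0.4455) = (-8.050)×(-0.08153) = 0.6564 mol·L⁻¹.

0.656 mol·L⁻¹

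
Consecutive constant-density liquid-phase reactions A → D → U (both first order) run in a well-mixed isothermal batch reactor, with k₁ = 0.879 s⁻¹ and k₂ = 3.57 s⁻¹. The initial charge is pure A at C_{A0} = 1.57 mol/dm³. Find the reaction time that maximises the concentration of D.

For first-order series the maximum of C_D occurs at t_opt = ln(k₂/k₁)/(k₂−k₁).
= ln(3.57/0.879)/(3.57−0.879) = ln(4.061)/2.691 = 1.402/2.691 = 0.521 s.

0.521 s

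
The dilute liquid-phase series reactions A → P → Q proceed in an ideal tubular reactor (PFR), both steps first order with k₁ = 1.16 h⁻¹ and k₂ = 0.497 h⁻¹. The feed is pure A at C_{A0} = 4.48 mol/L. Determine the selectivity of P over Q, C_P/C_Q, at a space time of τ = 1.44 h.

The intermediate concentration in a first-order A→B→C sequence is C_P = k₁C_{A0}(e^(−k₁τ) − e^(−k₂τ))/(k₂−k₁).
e^(−k₁τ) = e^(−1.16×1.44) = e^(−1.670) = 0.1882; e^(−k₂τ) = e^(−0.7157) = 0.4889.
C_P = 1.16×4.48/(0.497−1.16) × (0.1882−0.4889) = (-7.838)×(-0.3007) = 2.357 mol/L.
C_A = C_{A0}e^(−k₁τ) = 0.8430 mol/L, so C_Q = C_{A0}−C_A−C_P = 1.280 mol/L; C_P/C_Q = 1.84.

1.84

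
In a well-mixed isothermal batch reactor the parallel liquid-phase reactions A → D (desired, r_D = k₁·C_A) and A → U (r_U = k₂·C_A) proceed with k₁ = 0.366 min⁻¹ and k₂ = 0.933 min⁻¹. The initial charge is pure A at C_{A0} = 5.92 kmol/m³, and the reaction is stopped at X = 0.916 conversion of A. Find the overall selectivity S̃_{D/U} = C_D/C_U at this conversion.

C_A = C_{A0}(1−X) = 0.4973 kmol/m³.
Both paths are first order in A, so the instantaneous fraction to D is constant: dC_D/d(−C_A) = k₁/(k₁+k₂) = 0.2818.
C_D = 0.2818·(C_{A0}−C_A) = 0.2818×5.423 = 1.53 kmol/m³.
C_U = (C_{A0}−C_A)−C_D = 3.895 kmol/m³; S̃_{D/U} = 1.528/3.895 = 0.392.

0.392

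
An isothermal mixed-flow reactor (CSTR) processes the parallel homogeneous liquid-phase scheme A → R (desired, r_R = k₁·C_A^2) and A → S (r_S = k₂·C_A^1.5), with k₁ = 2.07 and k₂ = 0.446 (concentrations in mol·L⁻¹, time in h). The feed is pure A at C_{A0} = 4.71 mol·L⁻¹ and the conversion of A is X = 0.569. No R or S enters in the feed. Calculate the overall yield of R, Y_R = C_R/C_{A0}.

0.494

Exit C_A = C_{A0}(1−X) = 4.71×0.431 = 2.030 mol·L⁻¹.
Rates in a CSTR are evaluated at the outlet concentration: r_R = 2.07×2.030^2 = 8.530, r_S = 0.446×2.030^1.5 = 1.290.
Fraction of consumed A going to R: r_R/(r_R+r_S) = 0.8686.
C_R = 0.8686·C_{A0}·X = 0.8686×4.71×0.569 = 2.33 mol·L⁻¹; Y_R = C_R/C_{A0} = 0.494.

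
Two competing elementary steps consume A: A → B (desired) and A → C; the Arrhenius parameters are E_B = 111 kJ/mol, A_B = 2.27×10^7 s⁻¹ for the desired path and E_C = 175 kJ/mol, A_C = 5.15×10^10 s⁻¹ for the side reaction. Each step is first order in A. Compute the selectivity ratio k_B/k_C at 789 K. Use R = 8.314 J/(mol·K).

7.61

With equal orders, S_{B/C} = k_B/k_C = (A_B/A_C)·exp[(E_C−E_B)/(RT)].
(E_C−E_B)/(RT) = (175−111)×10³/(8.314×789) = 64000/6560 = 9.756.
k_B/k_C = (2.27×10^7/5.15×10^10)·exp(9.756) = 4.408×10^-4 × 17266 = 7.61.
Since E_B < E_C, lowering the temperature improves selectivity toward B.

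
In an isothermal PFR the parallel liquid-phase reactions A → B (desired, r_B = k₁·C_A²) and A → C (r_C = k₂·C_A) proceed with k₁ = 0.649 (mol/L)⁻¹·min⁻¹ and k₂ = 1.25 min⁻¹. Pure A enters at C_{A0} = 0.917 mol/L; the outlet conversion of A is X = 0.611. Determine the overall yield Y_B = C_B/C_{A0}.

C_A = C_{A0}(1−X) = 0.3567 mol/L.
Along a PFR/batch, dC_C/dC_A = −r_C/(r_B+r_C) = −k₂/(k₂+k₁·C_A).
Integrating from C_{A0} to C_A: C_C = (1.25/0.649)·ln[(1.25+0.649·0.917)/(1.25+0.649·0.357)] = 1.926·ln(1.845/1.482) = 0.4227 mol/L.
Then C_B = (C_{A0}−C_A) − C_C = 0.5603 − 0.4227 = 0.1375 mol/L.
Y_B = C_B/C_{A0} = 0.1375/0.917 = 0.150.

0.150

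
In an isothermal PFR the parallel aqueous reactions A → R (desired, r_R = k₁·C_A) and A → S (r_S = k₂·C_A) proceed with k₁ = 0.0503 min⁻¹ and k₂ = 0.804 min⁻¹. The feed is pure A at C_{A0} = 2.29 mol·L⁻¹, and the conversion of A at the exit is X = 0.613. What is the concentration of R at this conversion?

C_A = C_{A0}(1−X) = 0.8862 mol·L⁻¹.
Both paths are first order in A, so the instantaneous fraction to R is constant: dC_R/d(−C_A) = k₁/(k₁+k₂) = 0.05888.
C_R = 0.05888·(C_{A0}−C_A) = 0.05888×1.404 = 0.0827 mol·L⁻¹.

0.0827 mol·L⁻¹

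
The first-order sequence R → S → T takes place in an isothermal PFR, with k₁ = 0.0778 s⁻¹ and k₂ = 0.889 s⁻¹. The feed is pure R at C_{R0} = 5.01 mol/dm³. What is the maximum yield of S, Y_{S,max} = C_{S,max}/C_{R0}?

0.0693

Evaluating C_S at τ_opt = ln(k₂/k₁)/(k₂−k₁) gives C_{S,max}/C_{R0} = (k₁/k₂)^[k₂/(k₂−k₁)].
= (0.0778/0.889)^(0.889/(0.889−0.0778)) = (0.08751)^(1.096) = 0.06928.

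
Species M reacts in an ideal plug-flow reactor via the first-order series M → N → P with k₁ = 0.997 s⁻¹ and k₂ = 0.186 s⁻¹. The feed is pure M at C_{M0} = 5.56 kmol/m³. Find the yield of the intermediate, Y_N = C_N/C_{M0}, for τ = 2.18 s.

Solving the coupled first-order balances gives C_N(τ) = [k₁/(k₂−k₁)]·C_{M0}·(e^(−k₁τ) − e^(−k₂τ)).
e^(−k₁τ) = e^(−0.997×2.18) = e^(−2.173) = 0.1138; e^(−k₂τ) = e^(−0.4055) = 0.6667.
C_N = 0.997×5.56/(0.186−0.997) × (0.1138−0.6667) = (-6.835)×(-0.5529) = 3.779 kmol/m³.
Y_N = C_N/C_{M0} = 3.779/5.56 = 0.680.

0.680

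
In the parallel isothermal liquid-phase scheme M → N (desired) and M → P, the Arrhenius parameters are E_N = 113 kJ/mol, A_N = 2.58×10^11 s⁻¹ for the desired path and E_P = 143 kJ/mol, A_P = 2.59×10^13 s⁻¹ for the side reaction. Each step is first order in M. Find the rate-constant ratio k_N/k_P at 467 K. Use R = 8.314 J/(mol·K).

k_N/k_P = (A_N/A_P)·exp[−(E_N−E_P)/(RT)] = (A_N/A_P)·exp[(E_P−E_N)/(RT)].
(E_P−E_N)/(RT) = (143−113)×10³/(8.314×467) = 30000/3883 = 7.727.
k_N/k_P = (2.58×10^11/2.59×10^13)·exp(7.727) = 0.009961 × 2268 = 22.6.

22.6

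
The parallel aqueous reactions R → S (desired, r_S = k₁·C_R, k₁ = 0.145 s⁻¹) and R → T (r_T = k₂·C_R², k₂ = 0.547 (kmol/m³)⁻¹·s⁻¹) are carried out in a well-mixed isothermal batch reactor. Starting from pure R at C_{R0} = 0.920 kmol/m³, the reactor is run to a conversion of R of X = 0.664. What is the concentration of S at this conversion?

C_R = C_{R0}(1−X) = 0.3091 kmol/m³.
Along a PFR/batch, dC_S/dC_R = −r_S/(r_S+r_T) = −k₁/(k₁+k₂·C_R).
Integrating from C_{R0} to C_R: C_S = (0.145/0.547)·ln[(0.145+0.547·0.920)/(0.145+0.547·0.309)] = 0.2651·ln(0.6482/0.3141) = 0.1921 kmol/m³.

0.192 kmol/m³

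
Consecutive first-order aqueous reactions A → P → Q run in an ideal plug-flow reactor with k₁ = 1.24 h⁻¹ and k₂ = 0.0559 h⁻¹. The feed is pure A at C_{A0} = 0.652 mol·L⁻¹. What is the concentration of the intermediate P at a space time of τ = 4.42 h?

0.530 mol·L⁻¹

Solving the coupled first-order balances gives C_P(τ) = [k₁/(k₂−k₁)]·C_{A0}·(e^(−k₁τ) − e^(−k₂τ)).
e^(−k₁τ) = e^(−1.24×4.42) = e^(−5.481) = 0.004166; e^(−k₂τ) = e^(−0.2471) = 0.7811.
C_P = 1.24×0.652/(0.0559−1.24) × (0.004166−0.7811) = (-0.6828)×(-0.7769) = 0.5305 mol·L⁻¹.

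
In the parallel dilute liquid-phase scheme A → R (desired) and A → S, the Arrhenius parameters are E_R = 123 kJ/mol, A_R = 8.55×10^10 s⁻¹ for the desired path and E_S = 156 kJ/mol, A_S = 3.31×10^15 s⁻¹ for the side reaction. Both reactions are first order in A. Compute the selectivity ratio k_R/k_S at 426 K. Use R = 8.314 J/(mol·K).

0.287

k_R/k_S = (A_R/A_S)·exp[−(E_R−E_S)/(RT)] = (A_R/A_S)·exp[(E_S−E_R)/(RT)].
(E_S−E_R)/(RT) = (156−123)×10³/(8.314×426) = 33000/3542 = 9.317.
k_R/k_S = (8.55×10^10/3.31×10^15)·exp(9.317) = 2.583×10^-5 × 11130 = 0.287.
Since E_R < E_S, lowering the temperature improves selectivity toward R.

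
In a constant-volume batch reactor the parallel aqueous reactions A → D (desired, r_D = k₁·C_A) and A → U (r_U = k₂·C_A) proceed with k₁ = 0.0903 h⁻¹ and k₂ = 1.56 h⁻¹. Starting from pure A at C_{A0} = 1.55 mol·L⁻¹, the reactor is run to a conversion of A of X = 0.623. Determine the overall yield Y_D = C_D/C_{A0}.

C_A = C_{A0}(1−X) = 0.5844 mol·L⁻¹.
Both paths are first order in A, so the instantaneous fraction to D is constant: dC_D/d(−C_A) = k₁/(k₁+k₂) = 0.05472.
C_D = 0.05472·(C_{A0}−C_A) = 0.05472×0.9657 = 0.0528 mol·L⁻¹.
Y_D = C_D/C_{A0} = 0.05284/1.55 = 0.0341.

0.0341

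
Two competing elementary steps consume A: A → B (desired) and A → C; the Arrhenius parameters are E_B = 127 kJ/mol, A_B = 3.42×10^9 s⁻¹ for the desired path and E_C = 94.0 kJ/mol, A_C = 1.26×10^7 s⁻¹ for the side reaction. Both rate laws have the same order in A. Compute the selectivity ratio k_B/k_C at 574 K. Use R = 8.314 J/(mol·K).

0.269

Since both paths have the same order in A, the concentration cancels and S_{B/C} = k_B/k_C = (A_B/A_C)·exp[(E_C−E_B)/(RT)].
(E_C−E_B)/(RT) = (94.0−127)×10³/(8.314×574) = -33000/4772 = -6.915.
k_B/k_C = (3.42×10^9/1.26×10^7)·exp(-6.915) = 271.4 × 9.928×10^-4 = 0.269.
Since E_B > E_C, raising the temperature improves selectivity toward B.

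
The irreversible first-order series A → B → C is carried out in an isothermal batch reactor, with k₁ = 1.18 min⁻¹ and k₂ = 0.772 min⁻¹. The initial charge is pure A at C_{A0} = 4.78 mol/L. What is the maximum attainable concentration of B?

Evaluating C_B at t_opt = ln(k₂/k₁)/(k₂−k₁) gives C_{B,max}/C_{A0} = (k₁/k₂)^[k₂/(k₂−k₁)].
= (1.18/0.772)^(0.772/(0.772−1.18)) = (1.528)^(-1.892) = 0.4481.
C_{B,max} = 0.4481×4.78 = 2.14 mol/L.

2.14 mol/L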